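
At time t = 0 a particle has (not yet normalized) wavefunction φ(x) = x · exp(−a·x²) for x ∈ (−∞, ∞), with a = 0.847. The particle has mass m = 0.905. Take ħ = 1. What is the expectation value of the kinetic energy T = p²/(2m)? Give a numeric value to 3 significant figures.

1.40

T = −(ħ²/2m) d²/dx², so ⟨T⟩ = −(ħ²/2m) ∫ φ*·φ'' dx / ∫|φ|² dx; with m = 0.905.
Expand each integrand as polynomial × e^(−2ax²) and use ∫x^(2j)·e^(−2ax²) dx = (2j−1)!!/(4a)^j · √(π/(2a)), odd powers → 0; here √(π/(2a)) = 1.3618. Differentiate with the product rule, d/dx e^(−ax²) = −2ax·e^(−ax²).
State is unnormalized: ∫|φ|² dx = 0.40195, and ∫φ*·(−ħ²/2m · φ'') dx = 0.56429, so ⟨T⟩ = 0.56429 / 0.40195.
⟨T⟩ = 1.4039.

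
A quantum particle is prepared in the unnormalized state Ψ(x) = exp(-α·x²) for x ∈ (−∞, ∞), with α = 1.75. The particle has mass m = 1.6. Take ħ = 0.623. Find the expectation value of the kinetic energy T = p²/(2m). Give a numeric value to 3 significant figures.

T = −(ħ²/2m) d²/dx², so ⟨T⟩ = −(ħ²/2m) ∫ Ψ*·Ψ'' dx / ∫|Ψ|² dx; with m = 1.6.
Gaussian moments: ∫x^(2j)·e^(−2αx²) dx = (2j−1)!!/(4α)^j · √(π/(2α)), odd powers integrate to 0; here √(π/(2α)) = 0.94742. Derivatives: d/dx e^(−αx²) = −2αx·e^(−αx²), d²/dx² e^(−αx²) = (4α²x² − 2α)·e^(−αx²).
State is unnormalized: ∫|Ψ|² dx = 0.94742, and ∫Ψ*·(−ħ²/2m · Ψ'') dx = 0.20110, so ⟨T⟩ = 0.20110 / 0.94742.
⟨T⟩ = 0.21226.

0.212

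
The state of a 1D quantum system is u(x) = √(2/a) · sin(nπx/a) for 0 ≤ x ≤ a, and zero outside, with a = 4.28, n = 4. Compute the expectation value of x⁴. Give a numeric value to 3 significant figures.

⟨x⁴⟩ = ∫ x⁴·|u|² dx (integrals over the domain).
With sin²θ = (1 − cos2θ)/2 on 0 ≤ x ≤ a: ∫sin²(nπx/a) dx = a/2, ∫x·sin²(nπx/a) dx = a²/4, ∫x²·sin²(nπx/a) dx = a³·(1/6 − 1/(4n²π²)); higher powers xᵏ the same way, integrating xᵏ·cos(2nπx/a) by parts.
⟨x⁴⟩ = 65.008.

65.0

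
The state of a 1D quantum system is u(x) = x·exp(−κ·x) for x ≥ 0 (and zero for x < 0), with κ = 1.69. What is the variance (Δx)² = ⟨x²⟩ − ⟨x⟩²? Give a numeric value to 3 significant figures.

Compute ⟨x⟩ and ⟨x²⟩ separately, then (Δx)² = ⟨x²⟩ − ⟨x⟩².
Every integrand reduces to terms xʲ·e^(−2κx) on [0, ∞); use ∫₀^∞ xʲ·e^(−2κx) dx = j!/(2κ)^(j+1).
Normalization: ∫|u|² dx = 0.051794.
⟨x⟩ = 0.88757 and ⟨x²⟩ = 1.0504.
(Δx)² = 1.0504 − (0.88757)² = 0.26260.

0.263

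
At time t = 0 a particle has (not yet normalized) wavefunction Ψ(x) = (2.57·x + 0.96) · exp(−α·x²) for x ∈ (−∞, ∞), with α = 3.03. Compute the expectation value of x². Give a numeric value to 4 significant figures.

0.1438

⟨x²⟩ = ∫ x²·|Ψ|² dx / ∫|Ψ|² dx (integrals over the domain).
Expand each integrand as polynomial × e^(−2αx²) and use ∫x^(2j)·e^(−2αx²) dx = (2j−1)!!/(4α)^j · √(π/(2α)), odd powers → 0; here √(π/(2α)) = 0.72001.
State is unnormalized: ∫|Ψ|² dx = 1.0559, and ∫Ψ*·x²·Ψ dx = 0.15187, so ⟨x²⟩ = 0.15187 / 1.0559.
⟨x²⟩ = 0.14383.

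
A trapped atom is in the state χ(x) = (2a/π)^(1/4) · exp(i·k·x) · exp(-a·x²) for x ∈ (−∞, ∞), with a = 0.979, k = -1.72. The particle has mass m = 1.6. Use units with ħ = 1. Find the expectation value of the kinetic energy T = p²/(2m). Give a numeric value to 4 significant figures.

T = −(ħ²/2m) d²/dx², so ⟨T⟩ = −(ħ²/2m) ∫ χ*·χ'' dx; with m = 1.6.
Gaussian moments: ∫x^(2j)·e^(−2ax²) dx = (2j−1)!!/(4a)^j · √(π/(2a)), odd powers integrate to 0; here √(π/(2a)) = 1.2667. Derivatives: χ′ = (ik − 2ax)·χ, χ″ = ((ik − 2ax)² − 2a)·χ; the odd-in-x pieces drop out.
⟨T⟩ = 1.2304.

1.230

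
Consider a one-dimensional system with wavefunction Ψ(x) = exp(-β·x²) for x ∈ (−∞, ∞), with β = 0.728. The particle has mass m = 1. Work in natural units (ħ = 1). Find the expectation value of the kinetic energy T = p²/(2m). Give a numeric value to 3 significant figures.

0.364

T = −(ħ²/2m) d²/dx², so ⟨T⟩ = −(ħ²/2m) ∫ Ψ*·Ψ'' dx / ∫|Ψ|² dx; with m = 1.
Gaussian moments: ∫x^(2j)·e^(−2βx²) dx = (2j−1)!!/(4β)^j · √(π/(2β)), odd powers integrate to 0; here √(π/(2β)) = 1.4689. Derivatives: d/dx e^(−βx²) = −2βx·e^(−βx²), d²/dx² e^(−βx²) = (4β²x² − 2β)·e^(−βx²).
State is unnormalized: ∫|Ψ|² dx = 1.4689, and ∫Ψ*·(−ħ²/2m · Ψ'') dx = 0.53468, so ⟨T⟩ = 0.53468 / 1.4689.
⟨T⟩ = 0.36400.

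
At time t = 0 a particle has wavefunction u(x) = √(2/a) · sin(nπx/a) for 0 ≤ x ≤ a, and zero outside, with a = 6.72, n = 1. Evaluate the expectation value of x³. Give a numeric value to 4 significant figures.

52.81

⟨x³⟩ = ∫ x³·|u|² dx (integrals over the domain).
With sin²θ = (1 − cos2θ)/2 on 0 ≤ x ≤ a: ∫sin²(nπx/a) dx = a/2, ∫x·sin²(nπx/a) dx = a²/4, ∫x²·sin²(nπx/a) dx = a³·(1/6 − 1/(4n²π²)); higher powers xᵏ the same way, integrating xᵏ·cos(2nπx/a) by parts.
⟨x³⟩ = 52.806.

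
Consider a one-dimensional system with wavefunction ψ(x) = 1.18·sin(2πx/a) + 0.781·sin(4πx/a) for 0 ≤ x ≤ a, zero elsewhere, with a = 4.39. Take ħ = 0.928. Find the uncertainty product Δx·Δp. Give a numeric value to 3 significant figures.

2.74

Δx = √(⟨x²⟩−⟨x⟩²), Δp = √(⟨p²⟩−⟨p⟩²).
On 0 ≤ x ≤ a (j ≠ l): ∫sin²(jπx/a) dx = a/2, ∫sin(jπx/a)·sin(lπx/a) dx = 0; diagonal moments ∫x·sin²(jπx/a) dx = a²/4, ∫x²·sin²(jπx/a) dx = a³·(1/6 − 1/(4j²π²)); cross terms ∫x·sin(jπx/a)·sin(lπx/a) dx = 0 for j + l even and −4jla²/(π²(j² − l²)²) for j + l odd, ∫x²·sin(jπx/a)·sin(lπx/a) dx = (−1)^(j+l)·4jla³/(π²(j² − l²)²); higher powers the same way via product-to-sum and parts. d²/dx² sin(jπx/a) = −(jπ/a)²·sin(jπx/a); on 0 ≤ x ≤ a, ∫sin²(jπx/a) dx = a/2 and ∫sin(jπx/a)·sin(lπx/a) dx = 0 for j ≠ l, so only diagonal terms survive in ∫|ψ|² and ∫ψ·ψ″; ∫ψ·ψ′ dx = [ψ²/2] between the walls = 0.
Normalization: ∫|ψ|² dx = 4.3952.
⟨x⟩ = 2.1950, ⟨x²⟩ = 7.0346 ⇒ Δx = 1.4888.
⟨p⟩ = 0.0000, ⟨p²⟩ = 3.3763 ⇒ Δp = 1.8375.
Δx·Δp = 2.7356.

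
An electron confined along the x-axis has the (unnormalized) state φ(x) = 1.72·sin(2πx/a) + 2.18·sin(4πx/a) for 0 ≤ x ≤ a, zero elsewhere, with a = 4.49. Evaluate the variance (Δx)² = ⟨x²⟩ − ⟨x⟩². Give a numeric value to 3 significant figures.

Compute ⟨x⟩ and ⟨x²⟩ separately, then (Δx)² = ⟨x²⟩ − ⟨x⟩².
On 0 ≤ x ≤ a (j ≠ l): ∫sin²(jπx/a) dx = a/2, ∫sin(jπx/a)·sin(lπx/a) dx = 0; diagonal moments ∫x·sin²(jπx/a) dx = a²/4, ∫x²·sin²(jπx/a) dx = a³·(1/6 − 1/(4j²π²)); cross terms ∫x·sin(jπx/a)·sin(lπx/a) dx = 0 for j + l even and −4jla²/(π²(j² − l²)²) for j + l odd, ∫x²·sin(jπx/a)·sin(lπx/a) dx = (−1)^(j+l)·4jla³/(π²(j² − l²)²); higher powers the same way via product-to-sum and parts.
Normalization: ∫|φ|² dx = 17.311.
⟨x⟩ = 2.2450 and ⟨x²⟩ = 7.4657.
(Δx)² = 7.4657 − (2.2450)² = 2.4256.

2.43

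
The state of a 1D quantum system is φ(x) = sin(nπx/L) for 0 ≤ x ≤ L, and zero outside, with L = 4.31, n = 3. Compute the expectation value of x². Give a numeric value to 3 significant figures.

⟨x²⟩ = ∫ x²·|φ|² dx / ∫|φ|² dx (integrals over the domain).
With sin²θ = (1 − cos2θ)/2 on 0 ≤ x ≤ L: ∫sin²(nπx/L) dx = L/2, ∫x·sin²(nπx/L) dx = L²/4, ∫x²·sin²(nπx/L) dx = L³·(1/6 − 1/(4n²π²)); higher powers xᵏ the same way, integrating xᵏ·cos(2nπx/L) by parts.
State is unnormalized: ∫|φ|² dx = 2.1550, and ∫φ*·x²·φ dx = 13.118, so ⟨x²⟩ = 13.118 / 2.1550.
⟨x²⟩ = 6.0875.

6.09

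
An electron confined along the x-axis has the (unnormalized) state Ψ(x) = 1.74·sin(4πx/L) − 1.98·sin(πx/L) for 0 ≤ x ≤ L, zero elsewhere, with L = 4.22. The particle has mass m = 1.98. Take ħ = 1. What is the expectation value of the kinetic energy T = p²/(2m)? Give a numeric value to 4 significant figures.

T = −(ħ²/2m) d²/dx², so ⟨T⟩ = −(ħ²/2m) ∫ Ψ*·Ψ'' dx / ∫|Ψ|² dx; with m = 1.98.
d²/dx² sin(jπx/L) = −(jπ/L)²·sin(jπx/L); on 0 ≤ x ≤ L, ∫sin²(jπx/L) dx = L/2 and ∫sin(jπx/L)·sin(lπx/L) dx = 0 for j ≠ l, so only diagonal terms survive in ∫|Ψ|² and ∫Ψ·Ψ″; ∫Ψ·Ψ′ dx = [Ψ²/2] between the walls = 0.
State is unnormalized: ∫|Ψ|² dx = 14.660, and ∫Ψ*·(−ħ²/2m · Ψ'') dx = 15.462, so ⟨T⟩ = 15.462 / 14.660.
⟨T⟩ = 1.0547.

1.055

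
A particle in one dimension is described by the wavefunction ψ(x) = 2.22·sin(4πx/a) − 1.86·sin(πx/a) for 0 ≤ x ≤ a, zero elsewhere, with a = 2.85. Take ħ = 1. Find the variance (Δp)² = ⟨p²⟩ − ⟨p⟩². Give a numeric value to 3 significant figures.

Compute ⟨p⟩ and ⟨p²⟩ separately; (Δp)² = ⟨p²⟩ − ⟨p⟩².
d²/dx² sin(jπx/a) = −(jπ/a)²·sin(jπx/a); on 0 ≤ x ≤ a, ∫sin²(jπx/a) dx = a/2 and ∫sin(jπx/a)·sin(lπx/a) dx = 0 for j ≠ l, so only diagonal terms survive in ∫|ψ|² and ∫ψ·ψ″; ∫ψ·ψ′ dx = [ψ²/2] between the walls = 0.
Normalization: ∫|ψ|² dx = 11.953.
⟨p⟩ = 0.0000 and ⟨p²⟩ = 11.924.
(Δp)² = 11.924 − (0.0000)² = 11.924.

11.9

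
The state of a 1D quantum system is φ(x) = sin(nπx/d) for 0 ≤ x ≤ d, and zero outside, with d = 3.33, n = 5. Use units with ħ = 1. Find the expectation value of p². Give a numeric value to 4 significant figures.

p² φ = −ħ² d²φ/dx²; ⟨p²⟩ = −ħ² ∫ φ*·φ'' dx / ∫|φ|² dx.
d/dx sin(nπx/d) = (nπ/d)·cos(nπx/d) and d²/dx² sin(nπx/d) = −(nπ/d)²·sin(nπx/d); on 0 ≤ x ≤ d, ∫sin²(nπx/d) dx = d/2 and ∫sin(nπx/d)·cos(nπx/d) dx = 0.
State is unnormalized: ∫|φ|² dx = 1.6650, and ∫φ*·(−ħ² φ'') dx = 37.048, so ⟨p²⟩ = 37.048 / 1.6650.
⟨p²⟩ = 22.251.

22.25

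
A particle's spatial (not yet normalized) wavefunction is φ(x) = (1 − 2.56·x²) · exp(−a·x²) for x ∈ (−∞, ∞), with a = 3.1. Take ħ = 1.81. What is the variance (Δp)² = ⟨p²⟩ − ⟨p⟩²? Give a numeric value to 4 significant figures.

24.31

Compute ⟨p⟩ and ⟨p²⟩ separately; (Δp)² = ⟨p²⟩ − ⟨p⟩².
Expand each integrand as polynomial × e^(−2ax²) and use ∫x^(2j)·e^(−2ax²) dx = (2j−1)!!/(4a)^j · √(π/(2a)), odd powers → 0; here √(π/(2a)) = 0.71183. Differentiate with the product rule, d/dx e^(−ax²) = −2ax·e^(−ax²).
Normalization: ∫|φ|² dx = 0.50894.
⟨p⟩ = 0.0000 and ⟨p²⟩ = 24.308.
(Δp)² = 24.308 − (0.0000)² = 24.308.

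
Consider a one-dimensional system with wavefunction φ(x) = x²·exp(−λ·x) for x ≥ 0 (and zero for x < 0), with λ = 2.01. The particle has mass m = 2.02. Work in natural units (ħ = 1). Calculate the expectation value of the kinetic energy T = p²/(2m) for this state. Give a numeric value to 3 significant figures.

T = −(ħ²/2m) d²/dx², so ⟨T⟩ = −(ħ²/2m) ∫ φ*·φ'' dx / ∫|φ|² dx; with m = 2.02.
Differentiate x²·exp(−λ·x) with the product rule; every integrand then reduces to terms xʲ·e^(−2λx) on [0, ∞), with ∫₀^∞ xʲ·e^(−2λx) dx = j!/(2λ)^(j+1).
State is unnormalized: ∫|φ|² dx = 0.022860, and ∫φ*·(−ħ²/2m · φ'') dx = 0.0076203, so ⟨T⟩ = 0.0076203 / 0.022860.
⟨T⟩ = 0.33334.

0.333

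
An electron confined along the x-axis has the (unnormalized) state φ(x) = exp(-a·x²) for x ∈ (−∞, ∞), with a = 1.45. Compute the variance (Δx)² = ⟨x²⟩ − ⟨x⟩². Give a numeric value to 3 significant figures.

0.172

Compute ⟨x⟩ and ⟨x²⟩ separately, then (Δx)² = ⟨x²⟩ − ⟨x⟩².
Gaussian moments: ∫x^(2j)·e^(−2ax²) dx = (2j−1)!!/(4a)^j · √(π/(2a)), odd powers integrate to 0; here √(π/(2a)) = 1.0408.
Normalization: ∫|φ|² dx = 1.0408.
⟨x⟩ = 0.0000 and ⟨x²⟩ = 0.17241.
(Δx)² = 0.17241 − (0.0000)² = 0.17241.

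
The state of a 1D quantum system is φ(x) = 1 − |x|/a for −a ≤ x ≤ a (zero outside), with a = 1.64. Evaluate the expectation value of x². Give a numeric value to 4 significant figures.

0.2690

⟨x²⟩ = ∫ x²·|φ|² dx / ∫|φ|² dx (integrals over the domain).
φ is even, so ∫ over [−a, a] = 2∫₀ᵃ with φ = 1 − x/a there: ∫₀ᵃ (1 − x/a)² dx = a/3, ∫₀ᵃ x²(1 − x/a)² dx = a³/30, ∫₀ᵃ x⁴(1 − x/a)² dx = a⁵/105.
State is unnormalized: ∫|φ|² dx = 1.0933, and ∫φ*·x²·φ dx = 0.29406, so ⟨x²⟩ = 0.29406 / 1.0933.
⟨x²⟩ = 0.26896.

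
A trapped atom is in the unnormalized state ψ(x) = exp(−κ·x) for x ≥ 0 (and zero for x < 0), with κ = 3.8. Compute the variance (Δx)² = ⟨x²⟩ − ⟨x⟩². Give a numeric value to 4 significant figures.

Compute ⟨x⟩ and ⟨x²⟩ separately, then (Δx)² = ⟨x²⟩ − ⟨x⟩².
Every integrand reduces to terms xʲ·e^(−2κx) on [0, ∞); use ∫₀^∞ xʲ·e^(−2κx) dx = j!/(2κ)^(j+1).
Normalization: ∫|ψ|² dx = 0.13158.
⟨x⟩ = 0.13158 and ⟨x²⟩ = 0.034626.
(Δx)² = 0.034626 − (0.13158)² = 0.017313.

0.01731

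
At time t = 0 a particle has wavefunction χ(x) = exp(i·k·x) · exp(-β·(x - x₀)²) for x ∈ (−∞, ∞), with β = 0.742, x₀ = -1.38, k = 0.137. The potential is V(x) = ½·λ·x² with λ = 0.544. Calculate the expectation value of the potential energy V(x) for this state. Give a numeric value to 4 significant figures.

0.6096

⟨V⟩ = ∫ V(x)·|χ|² dx / ∫|χ|² dx.
Gaussian moments (u = x − x₀): ∫u^(2j)·e^(−2βu²) du = (2j−1)!!/(4β)^j · √(π/(2β)), odd powers integrate to 0; here √(π/(2β)) = 1.4550.
State is unnormalized: ∫|χ|² dx = 1.4550, and ∫χ*·V(x)·χ dx = 0.88702, so ⟨V⟩ = 0.88702 / 1.4550.
⟨V⟩ = 0.60964.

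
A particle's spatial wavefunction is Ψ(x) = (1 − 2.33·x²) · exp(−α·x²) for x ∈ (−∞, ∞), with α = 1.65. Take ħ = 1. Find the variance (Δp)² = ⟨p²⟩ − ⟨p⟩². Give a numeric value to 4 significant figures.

6.371

Compute ⟨p⟩ and ⟨p²⟩ separately; (Δp)² = ⟨p²⟩ − ⟨p⟩².
Expand each integrand as polynomial × e^(−2αx²) and use ∫x^(2j)·e^(−2αx²) dx = (2j−1)!!/(4α)^j · √(π/(2α)), odd powers → 0; here √(π/(2α)) = 0.97570. Differentiate with the product rule, d/dx e^(−αx²) = −2αx·e^(−αx²).
Normalization: ∫|Ψ|² dx = 0.65160.
⟨p⟩ = 0.0000 and ⟨p²⟩ = 6.3706.
(Δp)² = 6.3706 − (0.0000)² = 6.3706.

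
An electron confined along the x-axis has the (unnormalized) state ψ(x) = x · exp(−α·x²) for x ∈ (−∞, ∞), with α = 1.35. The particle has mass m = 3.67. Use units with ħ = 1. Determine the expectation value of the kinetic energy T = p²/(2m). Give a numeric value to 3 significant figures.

0.552

T = −(ħ²/2m) d²/dx², so ⟨T⟩ = −(ħ²/2m) ∫ ψ*·ψ'' dx / ∫|ψ|² dx; with m = 3.67.
Expand each integrand as polynomial × e^(−2αx²) and use ∫x^(2j)·e^(−2αx²) dx = (2j−1)!!/(4α)^j · √(π/(2α)), odd powers → 0; here √(π/(2α)) = 1.0787. Differentiate with the product rule, d/dx e^(−αx²) = −2αx·e^(−αx²).
State is unnormalized: ∫|ψ|² dx = 0.19976, and ∫ψ*·(−ħ²/2m · ψ'') dx = 0.11022, so ⟨T⟩ = 0.11022 / 0.19976.
⟨T⟩ = 0.55177.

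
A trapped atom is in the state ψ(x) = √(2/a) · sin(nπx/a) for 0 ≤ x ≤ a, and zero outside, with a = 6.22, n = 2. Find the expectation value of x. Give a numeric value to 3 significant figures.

⟨x⟩ = ∫ x·|ψ|² dx (integrals over the domain).
With sin²θ = (1 − cos2θ)/2 on 0 ≤ x ≤ a: ∫sin²(nπx/a) dx = a/2, ∫x·sin²(nπx/a) dx = a²/4, ∫x²·sin²(nπx/a) dx = a³·(1/6 − 1/(4n²π²)); higher powers xᵏ the same way, integrating xᵏ·cos(2nπx/a) by parts.
⟨x⟩ = 3.1100.

3.11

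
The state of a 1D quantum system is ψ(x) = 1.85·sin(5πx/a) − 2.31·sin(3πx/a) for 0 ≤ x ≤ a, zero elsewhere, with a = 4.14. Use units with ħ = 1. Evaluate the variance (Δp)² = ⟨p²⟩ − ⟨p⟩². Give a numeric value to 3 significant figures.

Compute ⟨p⟩ and ⟨p²⟩ separately; (Δp)² = ⟨p²⟩ − ⟨p⟩².
d²/dx² sin(jπx/a) = −(jπ/a)²·sin(jπx/a); on 0 ≤ x ≤ a, ∫sin²(jπx/a) dx = a/2 and ∫sin(jπx/a)·sin(lπx/a) dx = 0 for j ≠ l, so only diagonal terms survive in ∫|ψ|² and ∫ψ·ψ″; ∫ψ·ψ′ dx = [ψ²/2] between the walls = 0.
Normalization: ∫|ψ|² dx = 18.130.
⟨p⟩ = 0.0000 and ⟨p²⟩ = 8.7827.
(Δp)² = 8.7827 − (0.0000)² = 8.7827.

8.78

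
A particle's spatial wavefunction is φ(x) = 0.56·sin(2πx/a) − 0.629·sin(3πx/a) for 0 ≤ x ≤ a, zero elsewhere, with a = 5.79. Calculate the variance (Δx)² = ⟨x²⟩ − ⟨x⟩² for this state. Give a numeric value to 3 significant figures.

1.25

Compute ⟨x⟩ and ⟨x²⟩ separately, then (Δx)² = ⟨x²⟩ − ⟨x⟩².
On 0 ≤ x ≤ a (j ≠ l): ∫sin²(jπx/a) dx = a/2, ∫sin(jπx/a)·sin(lπx/a) dx = 0; diagonal moments ∫x·sin²(jπx/a) dx = a²/4, ∫x²·sin²(jπx/a) dx = a³·(1/6 − 1/(4j²π²)); cross terms ∫x·sin(jπx/a)·sin(lπx/a) dx = 0 for j + l even and −4jla²/(π²(j² − l²)²) for j + l odd, ∫x²·sin(jπx/a)·sin(lπx/a) dx = (−1)^(j+l)·4jla³/(π²(j² − l²)²); higher powers the same way via product-to-sum and parts.
Normalization: ∫|φ|² dx = 2.0533.
⟨x⟩ = 4.0138 and ⟨x²⟩ = 17.360.
(Δx)² = 17.360 − (4.0138)² = 1.2489.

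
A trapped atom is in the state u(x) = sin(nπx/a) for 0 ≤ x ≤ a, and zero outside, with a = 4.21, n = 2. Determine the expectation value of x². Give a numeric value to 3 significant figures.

5.68

⟨x²⟩ = ∫ x²·|u|² dx / ∫|u|² dx (integrals over the domain).
With sin²θ = (1 − cos2θ)/2 on 0 ≤ x ≤ a: ∫sin²(nπx/a) dx = a/2, ∫x·sin²(nπx/a) dx = a²/4, ∫x²·sin²(nπx/a) dx = a³·(1/6 − 1/(4n²π²)); higher powers xᵏ the same way, integrating xᵏ·cos(2nπx/a) by parts.
State is unnormalized: ∫|u|² dx = 2.1050, and ∫u*·x²·u dx = 11.964, so ⟨x²⟩ = 11.964 / 2.1050.
⟨x²⟩ = 5.6836.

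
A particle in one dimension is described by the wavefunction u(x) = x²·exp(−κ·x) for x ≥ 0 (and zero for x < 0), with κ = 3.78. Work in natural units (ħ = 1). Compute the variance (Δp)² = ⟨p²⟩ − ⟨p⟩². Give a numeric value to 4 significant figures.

4.763

Compute ⟨p⟩ and ⟨p²⟩ separately; (Δp)² = ⟨p²⟩ − ⟨p⟩².
Differentiate x²·exp(−κ·x) with the product rule; every integrand then reduces to terms xʲ·e^(−2κx) on [0, ∞), with ∫₀^∞ xʲ·e^(−2κx) dx = j!/(2κ)^(j+1).
Normalization: ∫|u|² dx = 0.00097186.
⟨p⟩ = 0.0000 and ⟨p²⟩ = 4.7628.
(Δp)² = 4.7628 − (0.0000)² = 4.7628.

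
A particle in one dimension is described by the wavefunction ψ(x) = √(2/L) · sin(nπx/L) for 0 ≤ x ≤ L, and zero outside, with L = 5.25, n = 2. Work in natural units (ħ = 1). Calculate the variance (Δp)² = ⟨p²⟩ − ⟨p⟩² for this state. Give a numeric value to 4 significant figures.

1.432

Compute ⟨p⟩ and ⟨p²⟩ separately; (Δp)² = ⟨p²⟩ − ⟨p⟩².
d/dx sin(nπx/L) = (nπ/L)·cos(nπx/L) and d²/dx² sin(nπx/L) = −(nπ/L)²·sin(nπx/L); on 0 ≤ x ≤ L, ∫sin²(nπx/L) dx = L/2 and ∫sin(nπx/L)·cos(nπx/L) dx = 0.
⟨p⟩ = 0.0000 and ⟨p²⟩ = 1.4323.
(Δp)² = 1.4323 − (0.0000)² = 1.4323.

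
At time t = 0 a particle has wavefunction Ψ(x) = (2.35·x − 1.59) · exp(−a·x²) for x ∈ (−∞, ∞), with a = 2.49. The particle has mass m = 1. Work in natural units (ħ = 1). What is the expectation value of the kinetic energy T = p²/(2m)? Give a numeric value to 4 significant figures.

T = −(ħ²/2m) d²/dx², so ⟨T⟩ = −(ħ²/2m) ∫ Ψ*·Ψ'' dx / ∫|Ψ|² dx; with m = 1.
Expand each integrand as polynomial × e^(−2ax²) and use ∫x^(2j)·e^(−2ax²) dx = (2j−1)!!/(4a)^j · √(π/(2a)), odd powers → 0; here √(π/(2a)) = 0.79426. Differentiate with the product rule, d/dx e^(−ax²) = −2ax·e^(−ax²).
State is unnormalized: ∫|Ψ|² dx = 2.4483, and ∫Ψ*·(−ħ²/2m · Ψ'') dx = 4.1448, so ⟨T⟩ = 4.1448 / 2.4483.
⟨T⟩ = 1.6929.

1.693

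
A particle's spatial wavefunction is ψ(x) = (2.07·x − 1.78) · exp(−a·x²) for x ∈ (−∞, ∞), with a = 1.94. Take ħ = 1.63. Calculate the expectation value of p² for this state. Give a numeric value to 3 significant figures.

6.68

p² ψ = −ħ² d²ψ/dx²; ⟨p²⟩ = −ħ² ∫ ψ*·ψ'' dx / ∫|ψ|² dx.
Expand each integrand as polynomial × e^(−2ax²) and use ∫x^(2j)·e^(−2ax²) dx = (2j−1)!!/(4a)^j · √(π/(2a)), odd powers → 0; here √(π/(2a)) = 0.89983. Differentiate with the product rule, d/dx e^(−ax²) = −2ax·e^(−ax²).
State is unnormalized: ∫|ψ|² dx = 3.3479, and ∫ψ*·(−ħ² ψ'') dx = 22.378, so ⟨p²⟩ = 22.378 / 3.3479.
⟨p²⟩ = 6.6843.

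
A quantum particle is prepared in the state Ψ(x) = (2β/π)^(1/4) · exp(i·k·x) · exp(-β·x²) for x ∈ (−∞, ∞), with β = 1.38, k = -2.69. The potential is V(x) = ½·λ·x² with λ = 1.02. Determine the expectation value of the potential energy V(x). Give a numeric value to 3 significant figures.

⟨V⟩ = ∫ V(x)·|Ψ|² dx.
Gaussian moments: ∫x^(2j)·e^(−2βx²) dx = (2j−1)!!/(4β)^j · √(π/(2β)), odd powers integrate to 0; here √(π/(2β)) = 1.0669.
⟨V⟩ = 0.092391.

0.0924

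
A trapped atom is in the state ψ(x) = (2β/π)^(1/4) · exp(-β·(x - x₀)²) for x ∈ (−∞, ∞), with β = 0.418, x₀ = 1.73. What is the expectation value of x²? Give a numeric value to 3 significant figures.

3.59

⟨x²⟩ = ∫ x²·|ψ|² dx (integrals over the domain).
Gaussian moments (u = x − x₀): ∫u^(2j)·e^(−2βu²) du = (2j−1)!!/(4β)^j · √(π/(2β)), odd powers integrate to 0; here √(π/(2β)) = 1.9385.
⟨x²⟩ = 3.5910.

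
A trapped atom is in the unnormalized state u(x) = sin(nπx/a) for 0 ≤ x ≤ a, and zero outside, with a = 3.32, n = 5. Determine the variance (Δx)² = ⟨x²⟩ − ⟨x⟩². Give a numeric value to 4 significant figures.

0.8962

Compute ⟨x⟩ and ⟨x²⟩ separately, then (Δx)² = ⟨x²⟩ − ⟨x⟩².
With sin²θ = (1 − cos2θ)/2 on 0 ≤ x ≤ a: ∫sin²(nπx/a) dx = a/2, ∫x·sin²(nπx/a) dx = a²/4, ∫x²·sin²(nπx/a) dx = a³·(1/6 − 1/(4n²π²)); higher powers xᵏ the same way, integrating xᵏ·cos(2nπx/a) by parts.
Normalization: ∫|u|² dx = 1.6600.
⟨x⟩ = 1.6600 and ⟨x²⟩ = 3.6518.
(Δx)² = 3.6518 − (1.6600)² = 0.89620.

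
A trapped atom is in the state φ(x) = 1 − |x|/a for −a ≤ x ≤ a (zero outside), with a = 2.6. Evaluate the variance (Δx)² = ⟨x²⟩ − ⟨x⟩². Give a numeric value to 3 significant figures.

Compute ⟨x⟩ and ⟨x²⟩ separately, then (Δx)² = ⟨x²⟩ − ⟨x⟩².
φ is even, so ∫ over [−a, a] = 2∫₀ᵃ with φ = 1 − x/a there: ∫₀ᵃ (1 − x/a)² dx = a/3, ∫₀ᵃ x²(1 − x/a)² dx = a³/30, ∫₀ᵃ x⁴(1 − x/a)² dx = a⁵/105.
Normalization: ∫|φ|² dx = 1.7333.
⟨x⟩ = 0.0000 and ⟨x²⟩ = 0.67600.
(Δx)² = 0.67600 − (0.0000)² = 0.67600.

0.676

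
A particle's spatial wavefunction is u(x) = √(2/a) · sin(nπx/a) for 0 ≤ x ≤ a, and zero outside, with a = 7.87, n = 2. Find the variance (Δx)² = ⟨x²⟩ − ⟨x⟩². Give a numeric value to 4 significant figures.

Compute ⟨x⟩ and ⟨x²⟩ separately, then (Δx)² = ⟨x²⟩ − ⟨x⟩².
With sin²θ = (1 − cos2θ)/2 on 0 ≤ x ≤ a: ∫sin²(nπx/a) dx = a/2, ∫x·sin²(nπx/a) dx = a²/4, ∫x²·sin²(nπx/a) dx = a³·(1/6 − 1/(4n²π²)); higher powers xᵏ the same way, integrating xᵏ·cos(2nπx/a) by parts.
⟨x⟩ = 3.9350 and ⟨x²⟩ = 19.861.
(Δx)² = 19.861 − (3.9350)² = 4.3770.

4.377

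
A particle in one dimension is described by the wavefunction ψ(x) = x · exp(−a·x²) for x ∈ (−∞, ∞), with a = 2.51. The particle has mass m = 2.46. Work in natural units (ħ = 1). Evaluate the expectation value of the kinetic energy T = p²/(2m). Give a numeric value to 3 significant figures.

1.53

T = −(ħ²/2m) d²/dx², so ⟨T⟩ = −(ħ²/2m) ∫ ψ*·ψ'' dx / ∫|ψ|² dx; with m = 2.46.
Expand each integrand as polynomial × e^(−2ax²) and use ∫x^(2j)·e^(−2ax²) dx = (2j−1)!!/(4a)^j · √(π/(2a)), odd powers → 0; here √(π/(2a)) = 0.79108. Differentiate with the product rule, d/dx e^(−ax²) = −2ax·e^(−ax²).
State is unnormalized: ∫|ψ|² dx = 0.078793, and ∫ψ*·(−ħ²/2m · ψ'') dx = 0.12059, so ⟨T⟩ = 0.12059 / 0.078793.
⟨T⟩ = 1.5305.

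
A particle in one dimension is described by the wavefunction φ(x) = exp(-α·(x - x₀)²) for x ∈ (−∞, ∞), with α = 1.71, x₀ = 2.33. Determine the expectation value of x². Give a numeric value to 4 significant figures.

⟨x²⟩ = ∫ x²·|φ|² dx / ∫|φ|² dx (integrals over the domain).
Gaussian moments (u = x − x₀): ∫u^(2j)·e^(−2αu²) du = (2j−1)!!/(4α)^j · √(π/(2α)), odd powers integrate to 0; here √(π/(2α)) = 0.95843.
State is unnormalized: ∫|φ|² dx = 0.95843, and ∫φ*·x²·φ dx = 5.3434, so ⟨x²⟩ = 5.3434 / 0.95843.
⟨x²⟩ = 5.5751.

5.575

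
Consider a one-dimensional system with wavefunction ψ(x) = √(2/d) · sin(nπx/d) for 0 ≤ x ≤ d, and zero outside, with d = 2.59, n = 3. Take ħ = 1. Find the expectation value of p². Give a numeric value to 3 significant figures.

13.2

p² ψ = −ħ² d²ψ/dx²; ⟨p²⟩ = −ħ² ∫ ψ*·ψ'' dx.
d/dx sin(nπx/d) = (nπ/d)·cos(nπx/d) and d²/dx² sin(nπx/d) = −(nπ/d)²·sin(nπx/d); on 0 ≤ x ≤ d, ∫sin²(nπx/d) dx = d/2 and ∫sin(nπx/d)·cos(nπx/d) dx = 0.
⟨p²⟩ = 13.242.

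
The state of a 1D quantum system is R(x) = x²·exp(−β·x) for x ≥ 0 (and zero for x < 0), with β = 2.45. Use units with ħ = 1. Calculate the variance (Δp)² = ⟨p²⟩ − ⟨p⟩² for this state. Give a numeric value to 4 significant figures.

2.001

Compute ⟨p⟩ and ⟨p²⟩ separately; (Δp)² = ⟨p²⟩ − ⟨p⟩².
Differentiate x²·exp(−β·x) with the product rule; every integrand then reduces to terms xʲ·e^(−2βx) on [0, ∞), with ∫₀^∞ xʲ·e^(−2βx) dx = j!/(2β)^(j+1).
Normalization: ∫|R|² dx = 0.0084963.
⟨p⟩ = 0.0000 and ⟨p²⟩ = 2.0008.
(Δp)² = 2.0008 − (0.0000)² = 2.0008.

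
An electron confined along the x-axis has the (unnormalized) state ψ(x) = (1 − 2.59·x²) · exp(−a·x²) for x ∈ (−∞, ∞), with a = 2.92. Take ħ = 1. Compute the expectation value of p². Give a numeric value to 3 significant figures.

7.41

p² ψ = −ħ² d²ψ/dx²; ⟨p²⟩ = −ħ² ∫ ψ*·ψ'' dx / ∫|ψ|² dx.
Expand each integrand as polynomial × e^(−2ax²) and use ∫x^(2j)·e^(−2ax²) dx = (2j−1)!!/(4a)^j · √(π/(2a)), odd powers → 0; here √(π/(2a)) = 0.73345. Differentiate with the product rule, d/dx e^(−ax²) = −2ax·e^(−ax²).
State is unnormalized: ∫|ψ|² dx = 0.51636, and ∫ψ*·(−ħ² ψ'') dx = 3.8286, so ⟨p²⟩ = 3.8286 / 0.51636.
⟨p²⟩ = 7.4146.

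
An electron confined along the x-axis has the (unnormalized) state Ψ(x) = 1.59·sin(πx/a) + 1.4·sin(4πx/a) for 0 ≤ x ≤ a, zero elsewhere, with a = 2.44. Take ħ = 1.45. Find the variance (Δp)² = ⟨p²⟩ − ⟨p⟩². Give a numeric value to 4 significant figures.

Compute ⟨p⟩ and ⟨p²⟩ separately; (Δp)² = ⟨p²⟩ − ⟨p⟩².
d²/dx² sin(jπx/a) = −(jπ/a)²·sin(jπx/a); on 0 ≤ x ≤ a, ∫sin²(jπx/a) dx = a/2 and ∫sin(jπx/a)·sin(lπx/a) dx = 0 for j ≠ l, so only diagonal terms survive in ∫|Ψ|² and ∫Ψ·Ψ″; ∫Ψ·Ψ′ dx = [Ψ²/2] between the walls = 0.
Normalization: ∫|Ψ|² dx = 5.4755.
⟨p⟩ = 0.0000 and ⟨p²⟩ = 26.317.
(Δp)² = 26.317 − (0.0000)² = 26.317.

26.32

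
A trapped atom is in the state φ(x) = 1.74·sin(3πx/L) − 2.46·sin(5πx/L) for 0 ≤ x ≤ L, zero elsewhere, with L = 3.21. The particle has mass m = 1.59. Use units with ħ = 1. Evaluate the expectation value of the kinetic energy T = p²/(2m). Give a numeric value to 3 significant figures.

5.92

T = −(ħ²/2m) d²/dx², so ⟨T⟩ = −(ħ²/2m) ∫ φ*·φ'' dx / ∫|φ|² dx; with m = 1.59.
d²/dx² sin(jπx/L) = −(jπ/L)²·sin(jπx/L); on 0 ≤ x ≤ L, ∫sin²(jπx/L) dx = L/2 and ∫sin(jπx/L)·sin(lπx/L) dx = 0 for j ≠ l, so only diagonal terms survive in ∫|φ|² and ∫φ·φ″; ∫φ·φ′ dx = [φ²/2] between the walls = 0.
State is unnormalized: ∫|φ|² dx = 14.572, and ∫φ*·(−ħ²/2m · φ'') dx = 86.312, so ⟨T⟩ = 86.312 / 14.572.
⟨T⟩ = 5.9231.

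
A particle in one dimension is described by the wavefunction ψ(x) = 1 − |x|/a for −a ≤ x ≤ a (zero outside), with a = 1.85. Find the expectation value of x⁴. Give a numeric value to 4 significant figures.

⟨x⁴⟩ = ∫ x⁴·|ψ|² dx / ∫|ψ|² dx (integrals over the domain).
ψ is even, so ∫ over [−a, a] = 2∫₀ᵃ with ψ = 1 − x/a there: ∫₀ᵃ (1 − x/a)² dx = a/3, ∫₀ᵃ x²(1 − x/a)² dx = a³/30, ∫₀ᵃ x⁴(1 − x/a)² dx = a⁵/105.
State is unnormalized: ∫|ψ|² dx = 1.2333, and ∫ψ*·x⁴·ψ dx = 0.41276, so ⟨x⁴⟩ = 0.41276 / 1.2333.
⟨x⁴⟩ = 0.33467.

0.3347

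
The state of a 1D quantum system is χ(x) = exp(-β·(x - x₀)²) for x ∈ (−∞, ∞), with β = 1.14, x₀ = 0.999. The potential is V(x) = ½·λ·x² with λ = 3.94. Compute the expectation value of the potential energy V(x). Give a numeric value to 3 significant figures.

⟨V⟩ = ∫ V(x)·|χ|² dx / ∫|χ|² dx.
Gaussian moments (u = x − x₀): ∫u^(2j)·e^(−2βu²) du = (2j−1)!!/(4β)^j · √(π/(2β)), odd powers integrate to 0; here √(π/(2β)) = 1.1738.
State is unnormalized: ∫|χ|² dx = 1.1738, and ∫χ*·V(x)·χ dx = 2.8150, so ⟨V⟩ = 2.8150 / 1.1738.
⟨V⟩ = 2.3981.

2.40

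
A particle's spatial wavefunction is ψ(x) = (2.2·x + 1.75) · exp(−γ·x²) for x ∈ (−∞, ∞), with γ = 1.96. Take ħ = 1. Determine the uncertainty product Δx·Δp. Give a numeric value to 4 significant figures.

Δx = √(⟨x²⟩−⟨x⟩²), Δp = √(⟨p²⟩−⟨p⟩²).
Expand each integrand as polynomial × e^(−2γx²) and use ∫x^(2j)·e^(−2γx²) dx = (2j−1)!!/(4γ)^j · √(π/(2γ)), odd powers → 0; here √(π/(2γ)) = 0.89522. Differentiate with the product rule, d/dx e^(−γx²) = −2γx·e^(−γx²).
Normalization: ∫|ψ|² dx = 3.2943.
⟨x⟩ = 0.26690, ⟨x²⟩ = 0.17035 ⇒ Δx = 0.31482.
⟨p⟩ = 0.0000, ⟨p²⟩ = 2.6176 ⇒ Δp = 1.6179.
Δx·Δp = 0.50936.

0.5094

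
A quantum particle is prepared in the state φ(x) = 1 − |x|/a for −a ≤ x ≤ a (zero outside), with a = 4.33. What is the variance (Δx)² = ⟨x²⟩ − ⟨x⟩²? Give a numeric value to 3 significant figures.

1.87

Compute ⟨x⟩ and ⟨x²⟩ separately, then (Δx)² = ⟨x²⟩ − ⟨x⟩².
φ is even, so ∫ over [−a, a] = 2∫₀ᵃ with φ = 1 − x/a there: ∫₀ᵃ (1 − x/a)² dx = a/3, ∫₀ᵃ x²(1 − x/a)² dx = a³/30, ∫₀ᵃ x⁴(1 − x/a)² dx = a⁵/105.
Normalization: ∫|φ|² dx = 2.8867.
⟨x⟩ = 0.0000 and ⟨x²⟩ = 1.8749.
(Δx)² = 1.8749 − (0.0000)² = 1.8749.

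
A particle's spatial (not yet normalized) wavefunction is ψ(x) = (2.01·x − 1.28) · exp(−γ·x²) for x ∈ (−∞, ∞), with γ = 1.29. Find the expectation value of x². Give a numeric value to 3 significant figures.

0.319

⟨x²⟩ = ∫ x²·|ψ|² dx / ∫|ψ|² dx (integrals over the domain).
Expand each integrand as polynomial × e^(−2γx²) and use ∫x^(2j)·e^(−2γx²) dx = (2j−1)!!/(4γ)^j · √(π/(2γ)), odd powers → 0; here √(π/(2γ)) = 1.1035.
State is unnormalized: ∫|ψ|² dx = 2.6719, and ∫ψ*·x²·ψ dx = 0.85270, so ⟨x²⟩ = 0.85270 / 2.6719.
⟨x²⟩ = 0.31913.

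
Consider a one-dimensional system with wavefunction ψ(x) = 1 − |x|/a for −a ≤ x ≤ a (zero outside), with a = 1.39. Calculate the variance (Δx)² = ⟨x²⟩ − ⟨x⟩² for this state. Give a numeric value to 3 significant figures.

Compute ⟨x⟩ and ⟨x²⟩ separately, then (Δx)² = ⟨x²⟩ − ⟨x⟩².
ψ is even, so ∫ over [−a, a] = 2∫₀ᵃ with ψ = 1 − x/a there: ∫₀ᵃ (1 − x/a)² dx = a/3, ∫₀ᵃ x²(1 − x/a)² dx = a³/30, ∫₀ᵃ x⁴(1 − x/a)² dx = a⁵/105.
Normalization: ∫|ψ|² dx = 0.92667.
⟨x⟩ = 0.0000 and ⟨x²⟩ = 0.19321.
(Δx)² = 0.19321 − (0.0000)² = 0.19321.

0.193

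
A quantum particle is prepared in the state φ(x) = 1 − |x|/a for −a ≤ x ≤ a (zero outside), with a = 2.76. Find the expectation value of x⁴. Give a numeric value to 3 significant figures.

⟨x⁴⟩ = ∫ x⁴·|φ|² dx / ∫|φ|² dx (integrals over the domain).
φ is even, so ∫ over [−a, a] = 2∫₀ᵃ with φ = 1 − x/a there: ∫₀ᵃ (1 − x/a)² dx = a/3, ∫₀ᵃ x²(1 − x/a)² dx = a³/30, ∫₀ᵃ x⁴(1 − x/a)² dx = a⁵/105.
State is unnormalized: ∫|φ|² dx = 1.8400, and ∫φ*·x⁴·φ dx = 3.0506, so ⟨x⁴⟩ = 3.0506 / 1.8400.
⟨x⁴⟩ = 1.6579.

1.66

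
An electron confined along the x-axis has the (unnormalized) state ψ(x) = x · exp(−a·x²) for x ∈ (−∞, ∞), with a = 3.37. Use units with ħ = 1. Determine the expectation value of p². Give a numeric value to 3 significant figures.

p² ψ = −ħ² d²ψ/dx²; ⟨p²⟩ = −ħ² ∫ ψ*·ψ'' dx / ∫|ψ|² dx.
Expand each integrand as polynomial × e^(−2ax²) and use ∫x^(2j)·e^(−2ax²) dx = (2j−1)!!/(4a)^j · √(π/(2a)), odd powers → 0; here √(π/(2a)) = 0.68272. Differentiate with the product rule, d/dx e^(−ax²) = −2ax·e^(−ax²).
State is unnormalized: ∫|ψ|² dx = 0.050647, and ∫ψ*·(−ħ² ψ'') dx = 0.51204, so ⟨p²⟩ = 0.51204 / 0.050647.
⟨p²⟩ = 10.110.

10.1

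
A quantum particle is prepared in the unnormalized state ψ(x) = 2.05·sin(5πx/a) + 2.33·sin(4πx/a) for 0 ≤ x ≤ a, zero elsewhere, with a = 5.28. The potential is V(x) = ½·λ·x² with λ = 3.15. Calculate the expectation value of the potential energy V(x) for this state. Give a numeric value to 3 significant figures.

5.80

⟨V⟩ = ∫ V(x)·|ψ|² dx / ∫|ψ|² dx.
On 0 ≤ x ≤ a (j ≠ l): ∫sin²(jπx/a) dx = a/2, ∫sin(jπx/a)·sin(lπx/a) dx = 0; diagonal moments ∫x·sin²(jπx/a) dx = a²/4, ∫x²·sin²(jπx/a) dx = a³·(1/6 − 1/(4j²π²)); cross terms ∫x·sin(jπx/a)·sin(lπx/a) dx = 0 for j + l even and −4jla²/(π²(j² − l²)²) for j + l odd, ∫x²·sin(jπx/a)·sin(lπx/a) dx = (−1)^(j+l)·4jla³/(π²(j² − l²)²); higher powers the same way via product-to-sum and parts.
State is unnormalized: ∫|ψ|² dx = 25.427, and ∫ψ*·V(x)·ψ dx = 147.54, so ⟨V⟩ = 147.54 / 25.427.
⟨V⟩ = 5.8026.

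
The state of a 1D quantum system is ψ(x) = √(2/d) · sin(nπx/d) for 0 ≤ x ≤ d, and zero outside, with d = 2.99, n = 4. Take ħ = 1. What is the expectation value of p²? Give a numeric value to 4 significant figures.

p² ψ = −ħ² d²ψ/dx²; ⟨p²⟩ = −ħ² ∫ ψ*·ψ'' dx.
d/dx sin(nπx/d) = (nπ/d)·cos(nπx/d) and d²/dx² sin(nπx/d) = −(nπ/d)²·sin(nπx/d); on 0 ≤ x ≤ d, ∫sin²(nπx/d) dx = d/2 and ∫sin(nπx/d)·cos(nπx/d) dx = 0.
⟨p²⟩ = 17.664.

17.66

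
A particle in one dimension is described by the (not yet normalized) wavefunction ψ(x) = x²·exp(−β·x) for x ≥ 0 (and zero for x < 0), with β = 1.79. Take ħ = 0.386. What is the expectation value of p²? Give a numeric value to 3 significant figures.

p² ψ = −ħ² d²ψ/dx²; ⟨p²⟩ = −ħ² ∫ ψ*·ψ'' dx / ∫|ψ|² dx.
Differentiate x²·exp(−β·x) with the product rule; every integrand then reduces to terms xʲ·e^(−2βx) on [0, ∞), with ∫₀^∞ xʲ·e^(−2βx) dx = j!/(2β)^(j+1).
State is unnormalized: ∫|ψ|² dx = 0.040813, and ∫ψ*·(−ħ² ψ'') dx = 0.0064946, so ⟨p²⟩ = 0.0064946 / 0.040813.
⟨p²⟩ = 0.15913.

0.159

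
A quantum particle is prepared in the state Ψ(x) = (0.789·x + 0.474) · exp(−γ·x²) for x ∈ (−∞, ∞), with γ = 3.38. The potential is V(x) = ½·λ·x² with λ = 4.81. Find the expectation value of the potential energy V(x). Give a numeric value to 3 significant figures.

0.238

⟨V⟩ = ∫ V(x)·|Ψ|² dx / ∫|Ψ|² dx.
Expand each integrand as polynomial × e^(−2γx²) and use ∫x^(2j)·e^(−2γx²) dx = (2j−1)!!/(4γ)^j · √(π/(2γ)), odd powers → 0; here √(π/(2γ)) = 0.68171.
State is unnormalized: ∫|Ψ|² dx = 0.18455, and ∫Ψ*·V(x)·Ψ dx = 0.043997, so ⟨V⟩ = 0.043997 / 0.18455.
⟨V⟩ = 0.23839.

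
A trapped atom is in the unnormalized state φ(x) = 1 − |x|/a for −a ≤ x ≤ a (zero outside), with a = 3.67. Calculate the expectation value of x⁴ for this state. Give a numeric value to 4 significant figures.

5.183

⟨x⁴⟩ = ∫ x⁴·|φ|² dx / ∫|φ|² dx (integrals over the domain).
φ is even, so ∫ over [−a, a] = 2∫₀ᵃ with φ = 1 − x/a there: ∫₀ᵃ (1 − x/a)² dx = a/3, ∫₀ᵃ x²(1 − x/a)² dx = a³/30, ∫₀ᵃ x⁴(1 − x/a)² dx = a⁵/105.
State is unnormalized: ∫|φ|² dx = 2.4467, and ∫φ*·x⁴·φ dx = 12.682, so ⟨x⁴⟩ = 12.682 / 2.4467.
⟨x⁴⟩ = 5.1832.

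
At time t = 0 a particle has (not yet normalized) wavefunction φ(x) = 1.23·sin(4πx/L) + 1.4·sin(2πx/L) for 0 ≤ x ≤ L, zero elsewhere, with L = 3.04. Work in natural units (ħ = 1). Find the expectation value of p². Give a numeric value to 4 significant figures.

p² φ = −ħ² d²φ/dx²; ⟨p²⟩ = −ħ² ∫ φ*·φ'' dx / ∫|φ|² dx.
d²/dx² sin(jπx/L) = −(jπ/L)²·sin(jπx/L); on 0 ≤ x ≤ L, ∫sin²(jπx/L) dx = L/2 and ∫sin(jπx/L)·sin(lπx/L) dx = 0 for j ≠ l, so only diagonal terms survive in ∫|φ|² and ∫φ·φ″; ∫φ·φ′ dx = [φ²/2] between the walls = 0.
State is unnormalized: ∫|φ|² dx = 5.2788, and ∫φ*·(−ħ² φ'') dx = 52.021, so ⟨p²⟩ = 52.021 / 5.2788.
⟨p²⟩ = 9.8546.

9.855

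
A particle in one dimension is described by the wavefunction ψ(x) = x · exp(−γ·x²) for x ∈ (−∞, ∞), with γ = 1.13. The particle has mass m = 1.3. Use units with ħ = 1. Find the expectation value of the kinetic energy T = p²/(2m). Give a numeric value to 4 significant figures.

1.304

T = −(ħ²/2m) d²/dx², so ⟨T⟩ = −(ħ²/2m) ∫ ψ*·ψ'' dx / ∫|ψ|² dx; with m = 1.3.
Expand each integrand as polynomial × e^(−2γx²) and use ∫x^(2j)·e^(−2γx²) dx = (2j−1)!!/(4γ)^j · √(π/(2γ)), odd powers → 0; here √(π/(2γ)) = 1.1790. Differentiate with the product rule, d/dx e^(−γx²) = −2γx·e^(−γx²).
State is unnormalized: ∫|ψ|² dx = 0.26084, and ∫ψ*·(−ħ²/2m · ψ'') dx = 0.34010, so ⟨T⟩ = 0.34010 / 0.26084.
⟨T⟩ = 1.3038.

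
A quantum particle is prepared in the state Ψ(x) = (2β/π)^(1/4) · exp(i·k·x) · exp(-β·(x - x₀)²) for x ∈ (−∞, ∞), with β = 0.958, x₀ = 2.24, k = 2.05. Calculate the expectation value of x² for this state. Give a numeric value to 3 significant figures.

5.28

⟨x²⟩ = ∫ x²·|Ψ|² dx (integrals over the domain).
Gaussian moments (u = x − x₀): ∫u^(2j)·e^(−2βu²) du = (2j−1)!!/(4β)^j · √(π/(2β)), odd powers integrate to 0; here √(π/(2β)) = 1.2805.
⟨x²⟩ = 5.2786.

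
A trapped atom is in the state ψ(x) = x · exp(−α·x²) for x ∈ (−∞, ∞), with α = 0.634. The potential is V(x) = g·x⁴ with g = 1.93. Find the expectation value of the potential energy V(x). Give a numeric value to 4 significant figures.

4.501

⟨V⟩ = ∫ V(x)·|ψ|² dx / ∫|ψ|² dx.
Expand each integrand as polynomial × e^(−2αx²) and use ∫x^(2j)·e^(−2αx²) dx = (2j−1)!!/(4α)^j · √(π/(2α)), odd powers → 0; here √(π/(2α)) = 1.5740.
State is unnormalized: ∫|ψ|² dx = 0.62068, and ∫ψ*·V(x)·ψ dx = 2.7939, so ⟨V⟩ = 2.7939 / 0.62068.
⟨V⟩ = 4.5014.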